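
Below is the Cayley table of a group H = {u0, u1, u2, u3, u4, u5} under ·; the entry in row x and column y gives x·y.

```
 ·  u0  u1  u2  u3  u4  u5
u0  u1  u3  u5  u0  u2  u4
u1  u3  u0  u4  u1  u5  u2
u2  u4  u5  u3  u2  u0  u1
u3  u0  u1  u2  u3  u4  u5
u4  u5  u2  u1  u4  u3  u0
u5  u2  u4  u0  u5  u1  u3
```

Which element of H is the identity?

The identity e satisfies e·x = x for all x, so its row in the table reproduces the column headers.
Row u3 reads: u0, u1, u2, u3, u4, u5 — exactly the header order. So u3 is the identity.

u3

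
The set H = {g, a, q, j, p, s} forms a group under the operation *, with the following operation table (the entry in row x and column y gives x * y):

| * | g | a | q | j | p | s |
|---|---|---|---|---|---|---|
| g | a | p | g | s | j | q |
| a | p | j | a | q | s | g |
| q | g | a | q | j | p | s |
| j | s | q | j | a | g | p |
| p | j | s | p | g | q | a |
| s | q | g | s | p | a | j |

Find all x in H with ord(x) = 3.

{a, j}

Identity is q. Compute the order of each non-identity element by repeated multiplication:
  g: g → a → p → j → s → q  (order 6)
  a: a → j → q  (order 3)
  j: j → a → q  (order 3)
  p: p → q  (order 2)
  s: s → j → p → a → g → q  (order 6)
Elements of order 3: {a, j}.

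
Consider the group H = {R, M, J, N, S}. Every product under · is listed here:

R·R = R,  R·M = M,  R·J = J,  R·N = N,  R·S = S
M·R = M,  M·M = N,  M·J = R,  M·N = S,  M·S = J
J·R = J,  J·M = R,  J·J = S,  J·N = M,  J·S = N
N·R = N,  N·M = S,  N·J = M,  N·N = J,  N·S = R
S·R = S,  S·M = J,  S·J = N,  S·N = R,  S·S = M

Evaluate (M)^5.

R

M^1 = M
M^2 = M·M = N
M^3 = N·M = S
M^4 = S·M = J
M^5 = J·M = R
(Structurally, H here is isomorphic to the cyclic group Z_5.)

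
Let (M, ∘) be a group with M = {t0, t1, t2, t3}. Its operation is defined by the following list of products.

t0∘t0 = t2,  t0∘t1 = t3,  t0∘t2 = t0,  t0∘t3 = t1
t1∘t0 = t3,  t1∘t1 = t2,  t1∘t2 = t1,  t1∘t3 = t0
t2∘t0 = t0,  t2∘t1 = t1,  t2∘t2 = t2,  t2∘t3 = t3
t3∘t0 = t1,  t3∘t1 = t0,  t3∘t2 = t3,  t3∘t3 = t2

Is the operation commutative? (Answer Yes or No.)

Yes

Check whether the table is symmetric across its main diagonal.
Every entry (row x, col y) equals the entry (row y, col x), so M is abelian.
(In fact M ≅ the Klein four-group V_4.)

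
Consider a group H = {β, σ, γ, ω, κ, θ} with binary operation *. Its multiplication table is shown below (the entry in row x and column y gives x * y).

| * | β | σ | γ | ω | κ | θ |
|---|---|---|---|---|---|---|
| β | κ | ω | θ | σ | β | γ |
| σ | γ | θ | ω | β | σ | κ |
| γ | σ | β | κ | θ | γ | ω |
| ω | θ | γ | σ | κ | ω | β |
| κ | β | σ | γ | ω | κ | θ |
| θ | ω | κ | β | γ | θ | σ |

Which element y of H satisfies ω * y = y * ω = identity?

First locate the identity: row κ matches the header, so κ is the identity.
Scan row ω for κ: ω * ω = κ. Hence ω^(-1) = ω.

ω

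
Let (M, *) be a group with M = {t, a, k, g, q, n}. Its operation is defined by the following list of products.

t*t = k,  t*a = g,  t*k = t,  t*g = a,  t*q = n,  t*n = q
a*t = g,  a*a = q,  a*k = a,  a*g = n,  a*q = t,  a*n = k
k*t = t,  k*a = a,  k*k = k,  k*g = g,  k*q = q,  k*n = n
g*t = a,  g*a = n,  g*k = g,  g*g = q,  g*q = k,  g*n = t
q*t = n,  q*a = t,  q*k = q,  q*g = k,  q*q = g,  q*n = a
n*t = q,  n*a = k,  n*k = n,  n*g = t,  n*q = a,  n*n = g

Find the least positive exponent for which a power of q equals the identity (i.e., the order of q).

3

The identity element is k (its row matches the header).
q^1 = q
q^2 = q*q = g
q^3 = g*q = k
The first power of q equal to the identity is q^3, so ord(q) = 3.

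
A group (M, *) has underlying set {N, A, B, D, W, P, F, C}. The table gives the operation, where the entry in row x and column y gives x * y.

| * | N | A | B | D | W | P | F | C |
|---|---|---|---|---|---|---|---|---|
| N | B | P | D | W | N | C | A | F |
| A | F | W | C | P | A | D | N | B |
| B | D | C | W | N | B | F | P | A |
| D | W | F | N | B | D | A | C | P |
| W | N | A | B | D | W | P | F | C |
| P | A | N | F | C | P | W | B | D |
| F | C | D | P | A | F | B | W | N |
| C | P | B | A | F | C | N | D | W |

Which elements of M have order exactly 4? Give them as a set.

Identity is W. Compute the order of each non-identity element by repeated multiplication:
  N: N → B → D → W  (order 4)
  A: A → W  (order 2)
  B: B → W  (order 2)
  D: D → B → N → W  (order 4)
  P: P → W  (order 2)
  F: F → W  (order 2)
  C: C → W  (order 2)
Elements of order 4: {D, N}.

{D, N}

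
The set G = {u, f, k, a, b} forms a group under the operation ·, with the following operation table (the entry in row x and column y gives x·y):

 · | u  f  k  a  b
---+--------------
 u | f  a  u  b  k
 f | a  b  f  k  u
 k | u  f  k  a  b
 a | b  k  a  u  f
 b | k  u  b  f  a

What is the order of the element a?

The identity element is k (its row matches the header).
a^1 = a
a^2 = a·a = u
a^3 = u·a = b
a^4 = b·a = f
a^5 = f·a = k
The first power of a equal to the identity is a^5, so ord(a) = 5.

5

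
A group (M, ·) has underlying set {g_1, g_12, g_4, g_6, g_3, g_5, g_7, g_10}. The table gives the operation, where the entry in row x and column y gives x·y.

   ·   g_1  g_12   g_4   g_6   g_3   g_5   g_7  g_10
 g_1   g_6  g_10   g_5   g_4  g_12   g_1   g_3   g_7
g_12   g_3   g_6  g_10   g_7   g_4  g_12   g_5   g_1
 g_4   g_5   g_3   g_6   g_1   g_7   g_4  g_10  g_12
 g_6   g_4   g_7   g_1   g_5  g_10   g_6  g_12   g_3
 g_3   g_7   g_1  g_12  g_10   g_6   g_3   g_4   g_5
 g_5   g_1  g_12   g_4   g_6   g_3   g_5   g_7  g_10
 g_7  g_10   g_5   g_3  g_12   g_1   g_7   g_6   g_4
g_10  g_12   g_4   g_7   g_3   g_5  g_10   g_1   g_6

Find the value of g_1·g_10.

g_7

Read row g_1, column g_10: g_1·g_10 = g_7.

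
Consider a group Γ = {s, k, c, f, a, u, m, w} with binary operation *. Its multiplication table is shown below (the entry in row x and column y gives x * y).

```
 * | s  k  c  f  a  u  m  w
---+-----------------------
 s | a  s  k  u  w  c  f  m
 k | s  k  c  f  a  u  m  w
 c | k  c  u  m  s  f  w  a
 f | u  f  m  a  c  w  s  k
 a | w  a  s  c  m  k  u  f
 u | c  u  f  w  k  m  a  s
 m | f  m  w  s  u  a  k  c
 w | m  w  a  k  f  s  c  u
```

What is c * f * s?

c * f = m
m * s = f

f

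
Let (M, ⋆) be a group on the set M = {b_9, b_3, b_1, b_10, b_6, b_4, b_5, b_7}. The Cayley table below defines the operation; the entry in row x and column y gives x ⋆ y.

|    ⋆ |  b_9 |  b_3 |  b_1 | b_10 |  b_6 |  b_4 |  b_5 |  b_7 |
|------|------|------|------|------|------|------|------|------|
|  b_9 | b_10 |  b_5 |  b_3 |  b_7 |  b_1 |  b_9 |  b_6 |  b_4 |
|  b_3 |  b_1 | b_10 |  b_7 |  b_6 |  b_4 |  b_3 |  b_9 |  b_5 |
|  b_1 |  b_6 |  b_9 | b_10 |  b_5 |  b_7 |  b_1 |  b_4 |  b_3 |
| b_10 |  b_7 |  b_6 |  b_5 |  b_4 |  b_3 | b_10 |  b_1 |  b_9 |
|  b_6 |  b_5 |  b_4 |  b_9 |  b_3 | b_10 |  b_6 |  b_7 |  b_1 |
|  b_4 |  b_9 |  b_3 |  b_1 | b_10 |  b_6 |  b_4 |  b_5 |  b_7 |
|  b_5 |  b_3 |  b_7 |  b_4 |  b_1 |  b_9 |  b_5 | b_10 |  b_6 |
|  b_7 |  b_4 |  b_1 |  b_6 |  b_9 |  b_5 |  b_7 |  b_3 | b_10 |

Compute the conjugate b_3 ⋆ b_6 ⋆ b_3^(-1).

The identity is b_4. In row b_3, the entry b_4 sits in column b_6, so b_3^(-1) = b_6.
b_3 ⋆ b_6 = b_4
b_4 ⋆ b_6 = b_6

b_6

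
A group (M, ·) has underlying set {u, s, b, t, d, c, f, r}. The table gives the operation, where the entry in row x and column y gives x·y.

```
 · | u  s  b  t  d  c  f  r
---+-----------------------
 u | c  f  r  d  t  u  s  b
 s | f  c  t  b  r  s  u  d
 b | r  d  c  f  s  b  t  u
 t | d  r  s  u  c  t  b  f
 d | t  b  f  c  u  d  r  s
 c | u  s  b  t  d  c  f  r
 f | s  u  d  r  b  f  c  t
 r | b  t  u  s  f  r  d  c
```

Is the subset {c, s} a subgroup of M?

Yes

{c, s} contains the identity c.
Checking products: every product of two elements of {c, s} (read from the table) lies in {c, s}, so the set is closed.
In a finite group, a nonempty closed subset is a subgroup. So {c, s} ≤ M.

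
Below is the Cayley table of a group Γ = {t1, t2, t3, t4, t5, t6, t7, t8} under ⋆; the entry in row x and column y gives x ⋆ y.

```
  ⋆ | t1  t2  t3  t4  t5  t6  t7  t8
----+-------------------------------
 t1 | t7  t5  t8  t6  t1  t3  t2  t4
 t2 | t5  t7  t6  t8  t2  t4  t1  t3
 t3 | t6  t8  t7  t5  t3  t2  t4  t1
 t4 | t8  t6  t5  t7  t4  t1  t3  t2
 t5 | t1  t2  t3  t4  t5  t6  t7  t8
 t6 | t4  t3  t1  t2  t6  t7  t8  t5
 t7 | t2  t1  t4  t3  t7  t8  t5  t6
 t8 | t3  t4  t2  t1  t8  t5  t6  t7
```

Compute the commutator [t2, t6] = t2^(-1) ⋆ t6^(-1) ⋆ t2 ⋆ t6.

t7

Identity is t5; from the table t2^(-1) = t1 and t6^(-1) = t8.
t1 ⋆ t8 = t4
t4 ⋆ t2 = t6
t6 ⋆ t6 = t7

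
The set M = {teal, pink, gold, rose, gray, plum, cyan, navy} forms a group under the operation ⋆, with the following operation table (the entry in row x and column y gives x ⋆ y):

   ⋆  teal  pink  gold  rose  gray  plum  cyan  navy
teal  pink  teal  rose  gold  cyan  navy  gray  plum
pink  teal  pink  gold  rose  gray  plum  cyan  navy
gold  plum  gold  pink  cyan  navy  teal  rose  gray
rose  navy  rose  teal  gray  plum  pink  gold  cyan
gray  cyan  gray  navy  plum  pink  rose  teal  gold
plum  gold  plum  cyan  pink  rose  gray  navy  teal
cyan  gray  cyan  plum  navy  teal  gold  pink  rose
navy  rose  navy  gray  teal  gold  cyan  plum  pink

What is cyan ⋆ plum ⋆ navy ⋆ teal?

cyan ⋆ plum = gold
gold ⋆ navy = gray
gray ⋆ teal = cyan

cyan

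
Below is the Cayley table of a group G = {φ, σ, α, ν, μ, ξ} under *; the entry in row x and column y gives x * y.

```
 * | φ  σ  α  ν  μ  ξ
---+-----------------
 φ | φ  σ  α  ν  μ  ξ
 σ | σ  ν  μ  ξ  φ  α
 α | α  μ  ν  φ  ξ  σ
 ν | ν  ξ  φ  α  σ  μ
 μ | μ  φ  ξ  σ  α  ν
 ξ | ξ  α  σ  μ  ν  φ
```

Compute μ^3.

μ^1 = μ
μ^2 = μ * μ = α
μ^3 = α * μ = ξ

ξ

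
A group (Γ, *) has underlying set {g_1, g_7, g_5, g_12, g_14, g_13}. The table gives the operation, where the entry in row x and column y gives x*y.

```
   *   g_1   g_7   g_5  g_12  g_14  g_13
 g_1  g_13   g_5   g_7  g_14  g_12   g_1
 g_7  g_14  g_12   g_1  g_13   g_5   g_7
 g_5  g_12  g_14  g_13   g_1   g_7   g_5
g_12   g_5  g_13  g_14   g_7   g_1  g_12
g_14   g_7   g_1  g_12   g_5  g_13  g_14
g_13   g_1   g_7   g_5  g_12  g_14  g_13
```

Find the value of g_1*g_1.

g_13

Read row g_1, column g_1: g_1*g_1 = g_13.
(Structurally, Γ here is isomorphic to the symmetric group S_3.)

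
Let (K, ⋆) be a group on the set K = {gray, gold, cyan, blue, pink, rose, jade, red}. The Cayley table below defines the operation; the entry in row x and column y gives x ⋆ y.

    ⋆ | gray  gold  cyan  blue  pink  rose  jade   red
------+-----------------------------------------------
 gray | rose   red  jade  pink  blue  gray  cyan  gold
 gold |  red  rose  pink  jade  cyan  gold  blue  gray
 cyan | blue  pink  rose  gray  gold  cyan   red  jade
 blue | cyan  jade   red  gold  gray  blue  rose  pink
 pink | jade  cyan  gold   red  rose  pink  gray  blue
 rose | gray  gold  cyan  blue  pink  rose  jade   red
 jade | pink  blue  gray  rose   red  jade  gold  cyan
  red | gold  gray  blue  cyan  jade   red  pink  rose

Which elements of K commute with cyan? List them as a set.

Compare row cyan with column cyan entry by entry.
pink ⋆ cyan = gold = cyan ⋆ pink, so pink commutes with cyan.
red ⋆ cyan = blue but cyan ⋆ red = jade, so red does not.
Collecting the elements that commute with cyan: C(cyan) = {cyan, gold, pink, rose}.

{cyan, gold, pink, rose}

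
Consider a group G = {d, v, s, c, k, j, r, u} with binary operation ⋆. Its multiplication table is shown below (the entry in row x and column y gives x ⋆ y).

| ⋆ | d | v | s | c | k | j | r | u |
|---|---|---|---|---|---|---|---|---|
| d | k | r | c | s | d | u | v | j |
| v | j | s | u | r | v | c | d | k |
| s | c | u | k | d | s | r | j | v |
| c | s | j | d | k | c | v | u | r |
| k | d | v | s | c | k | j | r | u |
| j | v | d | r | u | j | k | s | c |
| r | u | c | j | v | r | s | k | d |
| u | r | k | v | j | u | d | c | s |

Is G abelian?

No

v ⋆ j = c but j ⋆ v = d.
Since v and j do not commute, G is not abelian.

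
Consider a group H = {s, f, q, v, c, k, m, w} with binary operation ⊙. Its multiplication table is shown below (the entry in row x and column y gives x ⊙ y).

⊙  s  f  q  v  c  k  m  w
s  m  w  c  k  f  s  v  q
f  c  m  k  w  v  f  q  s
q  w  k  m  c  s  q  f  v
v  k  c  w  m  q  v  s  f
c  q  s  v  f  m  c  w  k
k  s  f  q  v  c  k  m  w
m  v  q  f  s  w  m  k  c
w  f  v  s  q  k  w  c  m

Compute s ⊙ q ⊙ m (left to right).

w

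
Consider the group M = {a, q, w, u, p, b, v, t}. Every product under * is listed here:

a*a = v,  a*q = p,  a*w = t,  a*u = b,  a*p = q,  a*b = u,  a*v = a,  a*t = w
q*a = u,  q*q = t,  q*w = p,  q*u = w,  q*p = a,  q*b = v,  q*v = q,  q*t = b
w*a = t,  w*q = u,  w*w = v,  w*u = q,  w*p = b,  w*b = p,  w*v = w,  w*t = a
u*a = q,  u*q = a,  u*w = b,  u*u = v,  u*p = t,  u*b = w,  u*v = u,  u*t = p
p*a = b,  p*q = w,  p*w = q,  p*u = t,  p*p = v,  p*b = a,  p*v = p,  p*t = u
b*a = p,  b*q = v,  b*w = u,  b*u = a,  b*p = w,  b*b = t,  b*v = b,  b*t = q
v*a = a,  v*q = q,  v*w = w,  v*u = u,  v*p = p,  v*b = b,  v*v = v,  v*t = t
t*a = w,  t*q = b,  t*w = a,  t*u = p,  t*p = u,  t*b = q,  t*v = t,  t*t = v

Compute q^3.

b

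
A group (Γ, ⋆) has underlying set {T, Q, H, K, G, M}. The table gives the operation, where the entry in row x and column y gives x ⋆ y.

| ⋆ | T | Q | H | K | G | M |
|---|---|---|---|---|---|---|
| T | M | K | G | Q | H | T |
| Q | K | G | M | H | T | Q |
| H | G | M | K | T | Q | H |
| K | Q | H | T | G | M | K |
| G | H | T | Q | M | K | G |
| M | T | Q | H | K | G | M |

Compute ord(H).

The identity element is M (its row matches the header).
H^1 = H
H^2 = H ⋆ H = K
H^3 = K ⋆ H = T
H^4 = T ⋆ H = G
H^5 = G ⋆ H = Q
H^6 = Q ⋆ H = M
The first power of H equal to the identity is H^6, so ord(H) = 6.
(Structurally, Γ here is isomorphic to the cyclic group Z_6.)

6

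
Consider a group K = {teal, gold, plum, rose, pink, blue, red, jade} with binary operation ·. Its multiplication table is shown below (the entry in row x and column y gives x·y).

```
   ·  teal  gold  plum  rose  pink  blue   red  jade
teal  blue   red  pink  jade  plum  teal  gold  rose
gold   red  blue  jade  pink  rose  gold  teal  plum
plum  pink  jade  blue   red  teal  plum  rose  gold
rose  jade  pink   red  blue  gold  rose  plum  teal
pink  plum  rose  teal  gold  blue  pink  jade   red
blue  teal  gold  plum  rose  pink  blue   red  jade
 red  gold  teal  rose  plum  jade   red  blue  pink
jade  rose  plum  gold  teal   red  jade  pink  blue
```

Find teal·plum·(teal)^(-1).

The identity is blue. In row teal, the entry blue sits in column teal, so teal^(-1) = teal.
teal·plum = pink
pink·teal = plum

plum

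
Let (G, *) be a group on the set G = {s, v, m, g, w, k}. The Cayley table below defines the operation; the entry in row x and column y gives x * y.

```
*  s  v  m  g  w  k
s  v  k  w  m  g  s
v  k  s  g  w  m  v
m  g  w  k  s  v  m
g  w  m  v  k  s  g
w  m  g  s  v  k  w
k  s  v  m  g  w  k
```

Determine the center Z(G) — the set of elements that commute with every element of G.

An element z is central iff its row equals its column in the table.
For g: g * s = w ≠ m = s * g, so g ∉ Z.
Checking each element this way leaves Z(G) = {k}.

{k}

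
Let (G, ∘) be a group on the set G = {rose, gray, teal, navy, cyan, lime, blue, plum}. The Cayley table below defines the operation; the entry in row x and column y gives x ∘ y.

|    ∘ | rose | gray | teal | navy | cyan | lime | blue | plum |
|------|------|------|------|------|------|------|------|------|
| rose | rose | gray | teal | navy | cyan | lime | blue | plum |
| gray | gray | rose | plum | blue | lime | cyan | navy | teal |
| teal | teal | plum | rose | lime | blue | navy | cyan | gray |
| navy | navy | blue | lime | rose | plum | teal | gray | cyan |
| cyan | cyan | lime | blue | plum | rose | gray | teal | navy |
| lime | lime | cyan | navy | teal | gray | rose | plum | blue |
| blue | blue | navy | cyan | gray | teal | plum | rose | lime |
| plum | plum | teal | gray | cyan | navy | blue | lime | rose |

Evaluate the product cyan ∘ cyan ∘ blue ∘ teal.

cyan

cyan ∘ cyan = rose
rose ∘ blue = blue
blue ∘ teal = cyan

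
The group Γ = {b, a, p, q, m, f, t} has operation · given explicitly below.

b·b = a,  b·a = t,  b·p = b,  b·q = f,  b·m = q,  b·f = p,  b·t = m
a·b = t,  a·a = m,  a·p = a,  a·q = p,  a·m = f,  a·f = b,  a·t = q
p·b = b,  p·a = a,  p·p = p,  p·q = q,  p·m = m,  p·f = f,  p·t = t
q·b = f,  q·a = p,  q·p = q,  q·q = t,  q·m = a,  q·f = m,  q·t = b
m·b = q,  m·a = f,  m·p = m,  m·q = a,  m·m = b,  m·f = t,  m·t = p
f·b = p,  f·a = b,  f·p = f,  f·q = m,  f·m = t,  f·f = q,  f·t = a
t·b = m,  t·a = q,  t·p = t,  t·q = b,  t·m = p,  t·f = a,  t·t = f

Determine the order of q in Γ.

The identity element is p (its row matches the header).
q^1 = q
q^2 = q·q = t
q^3 = t·q = b
q^4 = b·q = f
q^5 = f·q = m
q^6 = m·q = a
q^7 = a·q = p
The first power of q equal to the identity is q^7, so ord(q) = 7.

7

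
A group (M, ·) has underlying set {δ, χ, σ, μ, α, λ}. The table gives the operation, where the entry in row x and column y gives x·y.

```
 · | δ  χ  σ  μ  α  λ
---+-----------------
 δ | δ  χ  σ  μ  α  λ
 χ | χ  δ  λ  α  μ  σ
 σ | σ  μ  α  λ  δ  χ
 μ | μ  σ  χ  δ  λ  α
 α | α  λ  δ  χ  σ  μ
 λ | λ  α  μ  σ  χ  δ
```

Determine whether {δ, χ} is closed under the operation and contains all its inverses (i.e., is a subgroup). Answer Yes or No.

{δ, χ} contains the identity δ.
Checking products: every product of two elements of {δ, χ} (read from the table) lies in {δ, χ}, so the set is closed.
In a finite group, a nonempty closed subset is a subgroup. So {δ, χ} ≤ M.

Yes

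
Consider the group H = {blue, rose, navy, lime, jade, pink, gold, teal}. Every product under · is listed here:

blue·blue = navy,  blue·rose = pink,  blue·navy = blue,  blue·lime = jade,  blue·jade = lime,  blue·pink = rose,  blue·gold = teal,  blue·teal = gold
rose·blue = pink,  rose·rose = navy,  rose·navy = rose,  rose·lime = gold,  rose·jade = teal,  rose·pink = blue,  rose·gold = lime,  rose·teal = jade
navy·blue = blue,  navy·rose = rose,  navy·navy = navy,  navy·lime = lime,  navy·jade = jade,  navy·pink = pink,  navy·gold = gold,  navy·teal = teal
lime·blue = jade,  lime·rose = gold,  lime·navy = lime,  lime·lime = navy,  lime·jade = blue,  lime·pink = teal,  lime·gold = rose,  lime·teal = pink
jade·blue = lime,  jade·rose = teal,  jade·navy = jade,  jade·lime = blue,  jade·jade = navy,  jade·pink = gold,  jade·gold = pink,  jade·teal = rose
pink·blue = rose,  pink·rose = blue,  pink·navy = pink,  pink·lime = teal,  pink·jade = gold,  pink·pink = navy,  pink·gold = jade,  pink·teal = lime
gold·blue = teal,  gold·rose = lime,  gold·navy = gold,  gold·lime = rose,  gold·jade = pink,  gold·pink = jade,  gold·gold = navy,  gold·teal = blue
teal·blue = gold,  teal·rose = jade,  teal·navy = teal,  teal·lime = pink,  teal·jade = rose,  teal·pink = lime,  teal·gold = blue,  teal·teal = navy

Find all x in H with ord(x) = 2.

Identity is navy. Compute the order of each non-identity element by repeated multiplication:
  blue: blue → navy  (order 2)
  rose: rose → navy  (order 2)
  lime: lime → navy  (order 2)
  jade: jade → navy  (order 2)
  pink: pink → navy  (order 2)
  gold: gold → navy  (order 2)
  teal: teal → navy  (order 2)
Elements of order 2: {blue, gold, jade, lime, pink, rose, teal}.

{blue, gold, jade, lime, pink, rose, teal}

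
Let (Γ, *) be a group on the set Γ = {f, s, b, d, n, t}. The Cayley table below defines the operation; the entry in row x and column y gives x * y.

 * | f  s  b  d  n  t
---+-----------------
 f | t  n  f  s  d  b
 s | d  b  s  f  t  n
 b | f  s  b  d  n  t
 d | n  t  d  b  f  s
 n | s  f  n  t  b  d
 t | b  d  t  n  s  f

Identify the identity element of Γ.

b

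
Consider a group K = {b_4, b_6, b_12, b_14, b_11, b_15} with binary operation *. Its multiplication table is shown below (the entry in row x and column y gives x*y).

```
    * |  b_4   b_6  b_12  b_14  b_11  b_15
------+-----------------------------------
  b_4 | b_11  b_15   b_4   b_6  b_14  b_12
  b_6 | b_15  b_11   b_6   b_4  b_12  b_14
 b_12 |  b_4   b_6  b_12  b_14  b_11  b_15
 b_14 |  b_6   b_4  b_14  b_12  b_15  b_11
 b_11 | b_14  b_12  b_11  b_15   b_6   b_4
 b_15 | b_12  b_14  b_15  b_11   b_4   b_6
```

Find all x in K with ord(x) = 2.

Identity is b_12. Compute the order of each non-identity element by repeated multiplication:
  b_4: b_4 → b_11 → b_14 → b_6 → b_15 → b_12  (order 6)
  b_6: b_6 → b_11 → b_12  (order 3)
  b_14: b_14 → b_12  (order 2)
  b_11: b_11 → b_6 → b_12  (order 3)
  b_15: b_15 → b_6 → b_14 → b_11 → b_4 → b_12  (order 6)
Elements of order 2: {b_14}.

{b_14}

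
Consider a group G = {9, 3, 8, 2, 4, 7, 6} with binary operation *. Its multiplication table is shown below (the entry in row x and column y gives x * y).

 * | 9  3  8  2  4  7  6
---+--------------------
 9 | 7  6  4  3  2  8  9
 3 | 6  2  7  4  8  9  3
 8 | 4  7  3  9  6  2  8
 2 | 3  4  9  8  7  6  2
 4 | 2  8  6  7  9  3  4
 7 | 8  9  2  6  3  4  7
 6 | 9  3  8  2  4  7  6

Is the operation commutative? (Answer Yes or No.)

Yes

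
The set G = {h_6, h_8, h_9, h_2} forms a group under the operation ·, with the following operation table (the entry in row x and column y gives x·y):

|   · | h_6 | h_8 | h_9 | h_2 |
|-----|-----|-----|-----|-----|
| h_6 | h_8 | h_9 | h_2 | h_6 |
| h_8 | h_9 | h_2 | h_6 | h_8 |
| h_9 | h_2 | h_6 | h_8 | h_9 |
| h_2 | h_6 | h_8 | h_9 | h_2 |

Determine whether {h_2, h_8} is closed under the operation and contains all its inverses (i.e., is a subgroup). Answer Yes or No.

{h_2, h_8} contains the identity h_2.
Checking products: every product of two elements of {h_2, h_8} (read from the table) lies in {h_2, h_8}, so the set is closed.
In a finite group, a nonempty closed subset is a subgroup. So {h_2, h_8} ≤ G.

Yes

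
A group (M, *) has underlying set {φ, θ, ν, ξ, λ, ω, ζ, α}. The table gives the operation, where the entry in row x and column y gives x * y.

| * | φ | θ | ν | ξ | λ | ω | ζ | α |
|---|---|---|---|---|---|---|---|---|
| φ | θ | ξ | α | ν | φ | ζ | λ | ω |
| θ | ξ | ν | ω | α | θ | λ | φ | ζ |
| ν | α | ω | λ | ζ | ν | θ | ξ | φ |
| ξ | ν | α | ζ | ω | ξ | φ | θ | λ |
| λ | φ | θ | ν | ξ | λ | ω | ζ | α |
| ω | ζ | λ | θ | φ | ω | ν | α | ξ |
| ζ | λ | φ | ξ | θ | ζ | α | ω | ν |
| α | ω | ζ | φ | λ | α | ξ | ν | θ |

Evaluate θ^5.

θ^1 = θ
θ^2 = θ * θ = ν
θ^3 = ν * θ = ω
θ^4 = ω * θ = λ
θ^5 = λ * θ = θ

θ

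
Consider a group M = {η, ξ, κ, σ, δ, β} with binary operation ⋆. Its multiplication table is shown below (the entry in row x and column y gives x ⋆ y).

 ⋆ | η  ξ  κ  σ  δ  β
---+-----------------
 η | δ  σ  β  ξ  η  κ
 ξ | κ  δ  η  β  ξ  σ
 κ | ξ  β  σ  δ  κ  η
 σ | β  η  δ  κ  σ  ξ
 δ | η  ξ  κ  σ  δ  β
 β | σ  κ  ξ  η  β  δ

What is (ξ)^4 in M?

ξ^1 = ξ
ξ^2 = ξ ⋆ ξ = δ
ξ^3 = δ ⋆ ξ = ξ
ξ^4 = ξ ⋆ ξ = δ
(Structurally, M here is isomorphic to the symmetric group S_3.)

δ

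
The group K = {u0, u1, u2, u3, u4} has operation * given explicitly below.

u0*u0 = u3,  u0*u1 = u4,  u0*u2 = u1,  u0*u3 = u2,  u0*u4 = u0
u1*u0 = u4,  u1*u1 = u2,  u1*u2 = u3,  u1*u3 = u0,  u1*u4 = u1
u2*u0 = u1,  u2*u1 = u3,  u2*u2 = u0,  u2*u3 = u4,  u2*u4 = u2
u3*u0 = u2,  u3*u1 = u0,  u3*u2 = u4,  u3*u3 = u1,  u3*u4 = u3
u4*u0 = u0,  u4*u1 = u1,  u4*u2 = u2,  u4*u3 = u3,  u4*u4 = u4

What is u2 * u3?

Read row u2, column u3: u2 * u3 = u4.

u4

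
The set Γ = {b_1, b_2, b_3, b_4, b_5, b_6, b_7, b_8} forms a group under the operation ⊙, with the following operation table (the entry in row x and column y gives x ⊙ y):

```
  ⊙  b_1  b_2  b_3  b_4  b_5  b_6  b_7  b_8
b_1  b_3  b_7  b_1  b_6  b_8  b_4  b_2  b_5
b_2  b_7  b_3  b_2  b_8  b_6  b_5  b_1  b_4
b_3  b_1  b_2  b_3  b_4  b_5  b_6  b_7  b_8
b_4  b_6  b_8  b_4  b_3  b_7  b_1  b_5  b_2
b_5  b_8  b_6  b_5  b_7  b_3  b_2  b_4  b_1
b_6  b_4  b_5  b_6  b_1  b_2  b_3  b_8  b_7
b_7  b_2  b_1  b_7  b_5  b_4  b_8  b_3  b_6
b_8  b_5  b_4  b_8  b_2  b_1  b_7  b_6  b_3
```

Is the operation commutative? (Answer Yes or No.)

Yes

Check whether the table is symmetric across its main diagonal.
Every entry (row x, col y) equals the entry (row y, col x), so Γ is abelian.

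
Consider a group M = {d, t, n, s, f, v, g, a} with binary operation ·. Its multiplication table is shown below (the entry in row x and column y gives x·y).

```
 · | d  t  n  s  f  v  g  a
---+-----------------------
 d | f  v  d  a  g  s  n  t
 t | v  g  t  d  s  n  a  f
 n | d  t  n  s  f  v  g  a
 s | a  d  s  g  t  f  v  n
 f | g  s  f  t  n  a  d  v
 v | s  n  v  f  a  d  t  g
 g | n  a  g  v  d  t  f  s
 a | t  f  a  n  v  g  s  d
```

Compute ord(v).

The identity element is n (its row matches the header).
v^1 = v
v^2 = v·v = d
v^3 = d·v = s
v^4 = s·v = f
v^5 = f·v = a
v^6 = a·v = g
v^7 = g·v = t
v^8 = t·v = n
The first power of v equal to the identity is v^8, so ord(v) = 8.
(Structurally, M here is isomorphic to the cyclic group Z_8.)

8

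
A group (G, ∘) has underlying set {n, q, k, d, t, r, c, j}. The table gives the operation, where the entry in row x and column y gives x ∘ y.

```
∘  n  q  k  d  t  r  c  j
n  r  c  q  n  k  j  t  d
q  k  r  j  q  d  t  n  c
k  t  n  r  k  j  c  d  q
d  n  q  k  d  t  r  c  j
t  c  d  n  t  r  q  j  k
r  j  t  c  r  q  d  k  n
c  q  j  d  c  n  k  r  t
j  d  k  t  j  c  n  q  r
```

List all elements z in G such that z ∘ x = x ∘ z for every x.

An element z is central iff its row equals its column in the table.
For k: k ∘ t = j ≠ n = t ∘ k, so k ∉ Z.
Checking each element this way leaves Z(G) = {d, r}.

{d, r}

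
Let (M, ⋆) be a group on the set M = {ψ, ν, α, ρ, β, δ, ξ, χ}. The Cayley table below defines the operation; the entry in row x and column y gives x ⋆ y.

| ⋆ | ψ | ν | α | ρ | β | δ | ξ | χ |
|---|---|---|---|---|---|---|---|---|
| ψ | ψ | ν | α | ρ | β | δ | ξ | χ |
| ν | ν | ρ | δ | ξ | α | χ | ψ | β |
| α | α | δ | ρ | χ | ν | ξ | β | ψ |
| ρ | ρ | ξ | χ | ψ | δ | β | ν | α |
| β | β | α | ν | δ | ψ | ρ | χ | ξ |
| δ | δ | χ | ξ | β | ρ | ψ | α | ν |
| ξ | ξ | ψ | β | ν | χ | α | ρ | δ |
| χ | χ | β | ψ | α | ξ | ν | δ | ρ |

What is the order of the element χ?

The identity element is ψ (its row matches the header).
χ^1 = χ
χ^2 = χ ⋆ χ = ρ
χ^3 = ρ ⋆ χ = α
χ^4 = α ⋆ χ = ψ
The first power of χ equal to the identity is χ^4, so ord(χ) = 4.

4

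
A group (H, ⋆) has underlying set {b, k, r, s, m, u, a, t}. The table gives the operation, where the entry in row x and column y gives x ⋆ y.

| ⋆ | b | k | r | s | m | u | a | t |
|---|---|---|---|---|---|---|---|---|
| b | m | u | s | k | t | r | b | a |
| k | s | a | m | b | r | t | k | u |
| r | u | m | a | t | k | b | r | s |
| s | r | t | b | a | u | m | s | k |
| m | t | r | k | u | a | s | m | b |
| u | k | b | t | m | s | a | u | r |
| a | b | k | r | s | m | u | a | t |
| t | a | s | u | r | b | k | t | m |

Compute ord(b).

The identity element is a (its row matches the header).
b^1 = b
b^2 = b ⋆ b = m
b^3 = m ⋆ b = t
b^4 = t ⋆ b = a
The first power of b equal to the identity is b^4, so ord(b) = 4.

4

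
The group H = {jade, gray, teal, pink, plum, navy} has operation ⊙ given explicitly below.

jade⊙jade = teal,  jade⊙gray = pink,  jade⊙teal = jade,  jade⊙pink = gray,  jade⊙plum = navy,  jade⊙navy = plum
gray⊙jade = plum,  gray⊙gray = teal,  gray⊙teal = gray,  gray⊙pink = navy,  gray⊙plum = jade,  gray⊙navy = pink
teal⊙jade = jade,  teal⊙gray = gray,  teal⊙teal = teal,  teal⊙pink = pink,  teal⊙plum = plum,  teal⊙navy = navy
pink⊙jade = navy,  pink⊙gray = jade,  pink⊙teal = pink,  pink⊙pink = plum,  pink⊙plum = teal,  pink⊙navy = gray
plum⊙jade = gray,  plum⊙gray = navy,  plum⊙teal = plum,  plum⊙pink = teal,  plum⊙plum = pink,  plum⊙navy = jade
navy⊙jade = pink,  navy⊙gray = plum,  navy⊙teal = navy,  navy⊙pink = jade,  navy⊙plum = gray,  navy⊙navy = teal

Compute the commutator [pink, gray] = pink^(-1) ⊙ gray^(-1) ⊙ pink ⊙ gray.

Identity is teal; from the table pink^(-1) = plum and gray^(-1) = gray.
plum ⊙ gray = navy
navy ⊙ pink = jade
jade ⊙ gray = pink

pink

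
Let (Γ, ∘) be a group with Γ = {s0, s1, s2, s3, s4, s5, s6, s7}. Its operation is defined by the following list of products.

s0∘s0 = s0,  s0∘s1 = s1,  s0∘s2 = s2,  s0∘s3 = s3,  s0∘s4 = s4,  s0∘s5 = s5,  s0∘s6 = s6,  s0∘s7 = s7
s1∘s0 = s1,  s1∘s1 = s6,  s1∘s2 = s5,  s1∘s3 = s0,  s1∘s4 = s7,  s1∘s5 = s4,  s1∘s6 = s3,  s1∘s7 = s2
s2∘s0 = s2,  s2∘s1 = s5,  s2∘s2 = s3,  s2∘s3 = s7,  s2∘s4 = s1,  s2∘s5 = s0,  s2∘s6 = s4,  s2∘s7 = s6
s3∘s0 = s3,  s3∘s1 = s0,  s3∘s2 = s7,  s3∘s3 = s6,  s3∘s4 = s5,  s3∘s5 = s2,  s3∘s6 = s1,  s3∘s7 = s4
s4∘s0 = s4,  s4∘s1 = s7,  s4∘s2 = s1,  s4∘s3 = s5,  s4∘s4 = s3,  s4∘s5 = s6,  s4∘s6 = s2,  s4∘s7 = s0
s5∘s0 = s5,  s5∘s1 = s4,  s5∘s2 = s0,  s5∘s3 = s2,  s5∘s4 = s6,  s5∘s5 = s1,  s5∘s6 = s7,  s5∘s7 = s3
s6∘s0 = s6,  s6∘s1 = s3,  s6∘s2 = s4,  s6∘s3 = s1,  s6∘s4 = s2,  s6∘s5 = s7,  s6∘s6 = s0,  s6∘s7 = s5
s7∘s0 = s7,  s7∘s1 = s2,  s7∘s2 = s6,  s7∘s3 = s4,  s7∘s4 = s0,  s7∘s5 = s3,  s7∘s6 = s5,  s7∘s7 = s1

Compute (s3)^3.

s1

s3^1 = s3
s3^2 = s3 ∘ s3 = s6
s3^3 = s6 ∘ s3 = s1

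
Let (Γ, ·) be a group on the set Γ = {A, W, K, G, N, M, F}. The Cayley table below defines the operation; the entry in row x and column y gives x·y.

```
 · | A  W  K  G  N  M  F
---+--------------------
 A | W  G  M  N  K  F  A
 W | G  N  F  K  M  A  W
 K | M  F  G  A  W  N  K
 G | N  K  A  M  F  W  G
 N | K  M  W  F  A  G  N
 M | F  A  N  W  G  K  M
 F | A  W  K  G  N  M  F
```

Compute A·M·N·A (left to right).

A·M = F
F·N = N
N·A = K

K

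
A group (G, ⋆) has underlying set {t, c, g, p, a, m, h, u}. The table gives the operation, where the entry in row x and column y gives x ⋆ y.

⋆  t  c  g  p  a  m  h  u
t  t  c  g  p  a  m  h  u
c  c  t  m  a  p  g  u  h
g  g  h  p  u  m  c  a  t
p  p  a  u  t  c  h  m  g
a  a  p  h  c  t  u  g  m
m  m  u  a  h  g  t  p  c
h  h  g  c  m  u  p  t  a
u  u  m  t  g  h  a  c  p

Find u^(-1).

g

First locate the identity: row t matches the header, so t is the identity.
Scan row u for t: u ⋆ g = t. Hence u^(-1) = g.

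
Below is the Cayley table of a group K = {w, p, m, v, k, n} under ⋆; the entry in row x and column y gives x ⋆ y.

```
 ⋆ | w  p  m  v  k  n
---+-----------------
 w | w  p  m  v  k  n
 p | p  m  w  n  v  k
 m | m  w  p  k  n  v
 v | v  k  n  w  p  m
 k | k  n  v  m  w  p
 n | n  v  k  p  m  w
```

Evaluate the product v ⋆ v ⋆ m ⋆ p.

w

v ⋆ v = w
w ⋆ m = m
m ⋆ p = w
(Structurally, K here is isomorphic to the symmetric group S_3.)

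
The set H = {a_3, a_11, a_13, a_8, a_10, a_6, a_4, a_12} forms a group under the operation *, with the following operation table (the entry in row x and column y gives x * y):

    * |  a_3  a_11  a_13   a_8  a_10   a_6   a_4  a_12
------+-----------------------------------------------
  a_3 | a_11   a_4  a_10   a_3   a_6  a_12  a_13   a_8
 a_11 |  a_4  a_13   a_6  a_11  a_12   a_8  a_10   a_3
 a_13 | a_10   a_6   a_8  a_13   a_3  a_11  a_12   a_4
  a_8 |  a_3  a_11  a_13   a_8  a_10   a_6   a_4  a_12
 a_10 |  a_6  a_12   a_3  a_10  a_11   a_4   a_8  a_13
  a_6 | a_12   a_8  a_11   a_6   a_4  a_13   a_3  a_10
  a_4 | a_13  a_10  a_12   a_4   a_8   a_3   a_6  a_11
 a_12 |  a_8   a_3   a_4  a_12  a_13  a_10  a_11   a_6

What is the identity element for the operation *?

a_8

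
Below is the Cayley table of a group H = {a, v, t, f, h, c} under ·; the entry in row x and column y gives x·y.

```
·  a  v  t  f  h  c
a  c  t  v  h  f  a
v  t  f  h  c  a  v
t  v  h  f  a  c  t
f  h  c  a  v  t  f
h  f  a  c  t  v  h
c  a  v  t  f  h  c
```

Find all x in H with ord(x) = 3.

{f, v}

Identity is c. Compute the order of each non-identity element by repeated multiplication:
  a: a → c  (order 2)
  v: v → f → c  (order 3)
  t: t → f → a → v → h → c  (order 6)
  f: f → v → c  (order 3)
  h: h → v → a → f → t → c  (order 6)
Elements of order 3: {f, v}.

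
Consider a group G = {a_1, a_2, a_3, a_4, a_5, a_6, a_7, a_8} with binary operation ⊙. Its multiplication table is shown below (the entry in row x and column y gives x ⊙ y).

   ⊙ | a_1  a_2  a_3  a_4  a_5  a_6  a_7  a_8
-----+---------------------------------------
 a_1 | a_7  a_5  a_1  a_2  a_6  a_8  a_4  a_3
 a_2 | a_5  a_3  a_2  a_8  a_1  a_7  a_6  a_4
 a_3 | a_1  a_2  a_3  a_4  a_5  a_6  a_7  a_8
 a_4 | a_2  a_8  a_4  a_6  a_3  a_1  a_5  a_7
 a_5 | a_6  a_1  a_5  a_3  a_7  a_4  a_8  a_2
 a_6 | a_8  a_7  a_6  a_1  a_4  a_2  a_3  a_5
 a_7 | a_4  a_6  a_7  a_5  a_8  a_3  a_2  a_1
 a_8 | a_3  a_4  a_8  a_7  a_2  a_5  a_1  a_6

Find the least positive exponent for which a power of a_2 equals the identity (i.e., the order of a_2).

2

The identity element is a_3 (its row matches the header).
a_2^1 = a_2
a_2^2 = a_2 ⊙ a_2 = a_3
The first power of a_2 equal to the identity is a_2^2, so ord(a_2) = 2.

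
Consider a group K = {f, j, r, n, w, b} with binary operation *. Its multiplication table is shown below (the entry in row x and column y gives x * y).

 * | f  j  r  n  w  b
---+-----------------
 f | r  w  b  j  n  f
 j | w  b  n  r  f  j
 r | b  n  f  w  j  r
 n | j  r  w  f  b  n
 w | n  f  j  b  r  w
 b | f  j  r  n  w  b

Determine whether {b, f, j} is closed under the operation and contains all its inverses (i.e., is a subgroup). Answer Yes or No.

j * f = w, which is not in {b, f, j}.
The subset is not closed under *, so it is not a subgroup.

No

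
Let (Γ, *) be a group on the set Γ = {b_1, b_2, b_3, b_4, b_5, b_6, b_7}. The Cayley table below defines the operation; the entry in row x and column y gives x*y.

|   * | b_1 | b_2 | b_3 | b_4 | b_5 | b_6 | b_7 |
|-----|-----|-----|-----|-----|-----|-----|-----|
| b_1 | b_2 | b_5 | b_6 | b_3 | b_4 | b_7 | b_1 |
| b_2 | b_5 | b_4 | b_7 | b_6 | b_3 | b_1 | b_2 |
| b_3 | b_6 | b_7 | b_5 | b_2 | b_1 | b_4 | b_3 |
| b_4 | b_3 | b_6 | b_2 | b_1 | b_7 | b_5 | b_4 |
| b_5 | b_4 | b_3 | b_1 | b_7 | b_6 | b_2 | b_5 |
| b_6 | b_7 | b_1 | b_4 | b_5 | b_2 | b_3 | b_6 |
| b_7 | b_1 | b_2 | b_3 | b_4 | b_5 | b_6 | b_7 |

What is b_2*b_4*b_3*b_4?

b_1

b_2*b_4 = b_6
b_6*b_3 = b_4
b_4*b_4 = b_1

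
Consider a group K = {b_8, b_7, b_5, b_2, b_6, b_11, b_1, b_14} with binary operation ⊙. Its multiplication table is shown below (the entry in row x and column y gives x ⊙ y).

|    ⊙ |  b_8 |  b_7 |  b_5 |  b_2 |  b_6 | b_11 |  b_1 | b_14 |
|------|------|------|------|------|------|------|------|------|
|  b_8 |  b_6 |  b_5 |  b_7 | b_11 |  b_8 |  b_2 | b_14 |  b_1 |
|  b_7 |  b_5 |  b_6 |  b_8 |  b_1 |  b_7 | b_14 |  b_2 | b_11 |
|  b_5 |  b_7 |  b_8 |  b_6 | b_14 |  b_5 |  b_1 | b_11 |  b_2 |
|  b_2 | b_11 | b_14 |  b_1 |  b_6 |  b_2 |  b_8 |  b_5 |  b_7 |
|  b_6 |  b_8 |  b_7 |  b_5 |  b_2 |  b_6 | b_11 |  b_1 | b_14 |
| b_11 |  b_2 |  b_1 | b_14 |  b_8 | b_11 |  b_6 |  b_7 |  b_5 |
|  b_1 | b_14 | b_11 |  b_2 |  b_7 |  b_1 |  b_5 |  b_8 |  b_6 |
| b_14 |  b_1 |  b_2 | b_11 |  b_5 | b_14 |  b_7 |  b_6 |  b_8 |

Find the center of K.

{b_6, b_8}

An element z is central iff its row equals its column in the table.
For b_11: b_11 ⊙ b_1 = b_7 ≠ b_5 = b_1 ⊙ b_11, so b_11 ∉ Z.
Checking each element this way leaves Z(K) = {b_6, b_8}.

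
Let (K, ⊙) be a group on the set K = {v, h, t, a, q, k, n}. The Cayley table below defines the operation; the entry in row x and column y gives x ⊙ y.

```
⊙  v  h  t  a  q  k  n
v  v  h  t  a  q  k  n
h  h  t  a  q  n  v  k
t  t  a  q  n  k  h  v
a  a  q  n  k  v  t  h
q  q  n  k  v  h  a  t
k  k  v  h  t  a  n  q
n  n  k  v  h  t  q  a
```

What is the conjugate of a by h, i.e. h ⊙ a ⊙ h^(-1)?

a

The identity is v. In row h, the entry v sits in column k, so h^(-1) = k.
h ⊙ a = q
q ⊙ k = a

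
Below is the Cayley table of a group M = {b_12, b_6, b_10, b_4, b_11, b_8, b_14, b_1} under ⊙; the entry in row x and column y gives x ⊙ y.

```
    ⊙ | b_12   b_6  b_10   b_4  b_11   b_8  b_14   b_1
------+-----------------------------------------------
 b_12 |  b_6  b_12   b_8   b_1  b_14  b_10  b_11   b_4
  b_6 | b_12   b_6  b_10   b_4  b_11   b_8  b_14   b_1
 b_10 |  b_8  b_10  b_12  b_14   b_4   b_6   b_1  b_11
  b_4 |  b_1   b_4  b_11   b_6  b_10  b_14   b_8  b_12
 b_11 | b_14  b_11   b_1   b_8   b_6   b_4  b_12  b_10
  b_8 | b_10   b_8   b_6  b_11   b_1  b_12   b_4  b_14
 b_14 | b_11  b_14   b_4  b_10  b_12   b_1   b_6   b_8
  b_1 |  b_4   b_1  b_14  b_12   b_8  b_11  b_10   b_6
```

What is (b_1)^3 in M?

b_1

b_1^1 = b_1
b_1^2 = b_1 ⊙ b_1 = b_6
b_1^3 = b_6 ⊙ b_1 = b_1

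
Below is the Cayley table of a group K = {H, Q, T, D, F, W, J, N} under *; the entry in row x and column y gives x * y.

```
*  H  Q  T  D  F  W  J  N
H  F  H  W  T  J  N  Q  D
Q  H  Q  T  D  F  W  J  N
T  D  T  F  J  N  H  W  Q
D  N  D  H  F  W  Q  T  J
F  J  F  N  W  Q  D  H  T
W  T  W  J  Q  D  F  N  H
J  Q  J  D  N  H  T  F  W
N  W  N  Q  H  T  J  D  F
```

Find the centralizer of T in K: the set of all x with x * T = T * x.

Compare row T with column T entry by entry.
F * T = N = T * F, so F commutes with T.
D * T = H but T * D = J, so D does not.
Collecting the elements that commute with T: C(T) = {F, N, Q, T}.

{F, N, Q, T}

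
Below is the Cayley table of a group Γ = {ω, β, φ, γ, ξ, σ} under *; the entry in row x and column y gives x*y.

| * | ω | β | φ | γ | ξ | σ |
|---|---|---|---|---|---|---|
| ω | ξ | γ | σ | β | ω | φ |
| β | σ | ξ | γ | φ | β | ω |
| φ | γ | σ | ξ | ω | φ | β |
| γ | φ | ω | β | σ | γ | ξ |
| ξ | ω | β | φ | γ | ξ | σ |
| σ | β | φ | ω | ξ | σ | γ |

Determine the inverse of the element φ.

φ

First locate the identity: row ξ matches the header, so ξ is the identity.
Scan row φ for ξ: φ*φ = ξ. Hence φ^(-1) = φ.
(Structurally, Γ here is isomorphic to the symmetric group S_3.)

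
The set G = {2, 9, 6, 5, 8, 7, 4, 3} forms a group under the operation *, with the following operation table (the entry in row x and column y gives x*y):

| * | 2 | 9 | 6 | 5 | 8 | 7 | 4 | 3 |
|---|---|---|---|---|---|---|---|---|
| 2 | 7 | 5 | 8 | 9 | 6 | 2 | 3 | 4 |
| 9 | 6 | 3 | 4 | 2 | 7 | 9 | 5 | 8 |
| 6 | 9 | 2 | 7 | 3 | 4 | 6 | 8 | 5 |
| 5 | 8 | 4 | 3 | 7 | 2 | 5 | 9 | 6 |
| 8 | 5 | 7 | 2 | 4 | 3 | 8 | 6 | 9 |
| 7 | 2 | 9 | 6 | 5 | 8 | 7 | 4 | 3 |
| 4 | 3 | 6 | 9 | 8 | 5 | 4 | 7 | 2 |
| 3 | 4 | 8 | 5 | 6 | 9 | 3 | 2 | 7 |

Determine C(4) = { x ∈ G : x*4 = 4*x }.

Compare row 4 with column 4 entry by entry.
3*4 = 2 = 4*3, so 3 commutes with 4.
6*4 = 8 but 4*6 = 9, so 6 does not.
Collecting the elements that commute with 4: C(4) = {2, 3, 4, 7}.
(Structurally, G here is isomorphic to the dihedral group D_4.)

{2, 3, 4, 7}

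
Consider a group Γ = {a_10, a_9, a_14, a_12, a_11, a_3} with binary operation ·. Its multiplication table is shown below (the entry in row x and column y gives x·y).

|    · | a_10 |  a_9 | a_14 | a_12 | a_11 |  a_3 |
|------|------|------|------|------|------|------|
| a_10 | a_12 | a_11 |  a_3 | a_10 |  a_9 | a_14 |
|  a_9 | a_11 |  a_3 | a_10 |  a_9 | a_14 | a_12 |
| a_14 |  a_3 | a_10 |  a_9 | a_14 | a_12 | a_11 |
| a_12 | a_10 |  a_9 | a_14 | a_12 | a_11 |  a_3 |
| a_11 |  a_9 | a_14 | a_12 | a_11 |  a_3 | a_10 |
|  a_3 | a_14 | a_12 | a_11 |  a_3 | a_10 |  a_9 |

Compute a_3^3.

a_3^1 = a_3
a_3^2 = a_3·a_3 = a_9
a_3^3 = a_9·a_3 = a_12

a_12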